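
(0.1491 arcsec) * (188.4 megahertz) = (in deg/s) 7803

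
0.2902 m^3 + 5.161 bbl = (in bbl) 6.986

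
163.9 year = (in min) 8.615e+07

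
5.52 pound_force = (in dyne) 2.455e+06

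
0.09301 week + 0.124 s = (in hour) 15.63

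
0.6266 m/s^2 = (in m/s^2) 0.6266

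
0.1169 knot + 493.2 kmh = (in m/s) 137.1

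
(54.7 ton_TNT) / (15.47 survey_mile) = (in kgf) 9.374e+05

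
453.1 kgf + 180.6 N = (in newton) 4624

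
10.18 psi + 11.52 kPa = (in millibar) 817.1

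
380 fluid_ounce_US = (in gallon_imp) 2.472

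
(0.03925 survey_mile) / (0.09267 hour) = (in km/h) 0.6816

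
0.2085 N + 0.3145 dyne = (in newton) 0.2085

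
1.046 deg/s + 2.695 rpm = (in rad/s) 0.3005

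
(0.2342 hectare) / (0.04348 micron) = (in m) 5.386e+10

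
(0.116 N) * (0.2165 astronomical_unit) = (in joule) 3.757e+09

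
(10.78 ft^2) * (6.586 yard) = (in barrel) 37.94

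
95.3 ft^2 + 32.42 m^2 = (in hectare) 0.004127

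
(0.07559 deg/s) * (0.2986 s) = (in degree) 0.02257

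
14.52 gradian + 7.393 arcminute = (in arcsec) 4.749e+04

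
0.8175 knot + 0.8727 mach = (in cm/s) 2.976e+04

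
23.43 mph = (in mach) 0.03076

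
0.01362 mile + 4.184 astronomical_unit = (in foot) 2.054e+12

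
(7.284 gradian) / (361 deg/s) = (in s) 0.01816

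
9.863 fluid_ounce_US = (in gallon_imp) 0.06416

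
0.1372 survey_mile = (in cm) 2.208e+04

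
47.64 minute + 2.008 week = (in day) 14.09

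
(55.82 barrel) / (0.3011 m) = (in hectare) 0.002947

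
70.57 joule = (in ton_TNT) 1.687e-08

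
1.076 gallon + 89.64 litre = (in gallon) 24.76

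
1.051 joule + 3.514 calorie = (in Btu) 0.01493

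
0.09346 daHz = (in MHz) 9.346e-07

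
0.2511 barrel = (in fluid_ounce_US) 1350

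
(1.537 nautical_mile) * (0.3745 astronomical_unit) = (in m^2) 1.595e+14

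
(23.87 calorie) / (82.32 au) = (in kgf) 8.27e-13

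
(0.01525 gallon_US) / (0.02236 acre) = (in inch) 2.512e-05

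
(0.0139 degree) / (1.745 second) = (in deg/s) 0.007966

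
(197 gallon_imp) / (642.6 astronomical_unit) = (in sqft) 1.003e-13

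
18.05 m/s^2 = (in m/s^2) 18.05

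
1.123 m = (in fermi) 1.123e+15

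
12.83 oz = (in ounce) 12.83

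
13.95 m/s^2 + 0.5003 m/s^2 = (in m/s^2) 14.45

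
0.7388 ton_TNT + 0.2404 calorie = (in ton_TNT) 0.7388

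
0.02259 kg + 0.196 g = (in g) 22.79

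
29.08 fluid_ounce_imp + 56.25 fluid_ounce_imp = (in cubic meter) 0.002424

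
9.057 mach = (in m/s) 3084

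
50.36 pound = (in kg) 22.84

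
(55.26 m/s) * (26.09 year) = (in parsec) 1.473e-06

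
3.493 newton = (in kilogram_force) 0.3562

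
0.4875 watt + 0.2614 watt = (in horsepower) 0.001004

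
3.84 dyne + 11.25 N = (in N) 11.25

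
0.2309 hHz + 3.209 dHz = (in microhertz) 2.341e+07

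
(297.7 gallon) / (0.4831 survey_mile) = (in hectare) 1.449e-07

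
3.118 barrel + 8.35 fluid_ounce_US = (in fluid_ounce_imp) 1.746e+04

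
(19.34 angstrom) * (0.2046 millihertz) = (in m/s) 3.957e-13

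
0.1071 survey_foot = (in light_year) 3.45e-18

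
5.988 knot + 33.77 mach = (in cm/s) 1.15e+06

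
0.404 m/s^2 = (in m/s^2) 0.404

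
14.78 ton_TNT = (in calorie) 1.478e+10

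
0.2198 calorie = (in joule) 0.9196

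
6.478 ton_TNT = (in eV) 1.692e+29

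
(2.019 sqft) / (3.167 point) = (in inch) 6610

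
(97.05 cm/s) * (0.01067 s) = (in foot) 0.03397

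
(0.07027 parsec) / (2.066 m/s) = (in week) 1.735e+09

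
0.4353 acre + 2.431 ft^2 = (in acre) 0.4354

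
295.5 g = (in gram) 295.5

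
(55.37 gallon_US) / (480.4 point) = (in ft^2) 13.31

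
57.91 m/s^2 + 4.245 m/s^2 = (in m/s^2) 62.15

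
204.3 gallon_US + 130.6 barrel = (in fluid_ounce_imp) 7.58e+05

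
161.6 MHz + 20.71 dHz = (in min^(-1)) 9.696e+09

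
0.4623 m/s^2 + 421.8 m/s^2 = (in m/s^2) 422.3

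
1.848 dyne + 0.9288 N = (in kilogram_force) 0.09471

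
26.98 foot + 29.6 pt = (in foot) 27.01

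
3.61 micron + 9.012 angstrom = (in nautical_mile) 1.95e-09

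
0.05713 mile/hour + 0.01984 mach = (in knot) 13.18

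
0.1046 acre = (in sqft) 4556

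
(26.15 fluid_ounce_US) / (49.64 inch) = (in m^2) 0.0006134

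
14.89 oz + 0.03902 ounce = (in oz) 14.93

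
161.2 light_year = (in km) 1.525e+15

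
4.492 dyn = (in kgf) 4.581e-06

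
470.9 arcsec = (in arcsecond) 470.9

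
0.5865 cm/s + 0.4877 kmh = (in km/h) 0.5088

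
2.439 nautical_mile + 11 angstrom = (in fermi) 4.517e+18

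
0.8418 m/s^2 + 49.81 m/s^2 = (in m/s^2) 50.65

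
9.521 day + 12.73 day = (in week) 3.179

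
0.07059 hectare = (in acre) 0.1744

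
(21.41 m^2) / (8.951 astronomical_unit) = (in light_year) 1.69e-27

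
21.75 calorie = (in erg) 9.1e+08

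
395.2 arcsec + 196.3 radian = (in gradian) 1.25e+04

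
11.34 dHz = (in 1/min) 68.04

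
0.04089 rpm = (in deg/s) 0.2453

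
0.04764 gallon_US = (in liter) 0.1803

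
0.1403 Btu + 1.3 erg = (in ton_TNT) 3.538e-08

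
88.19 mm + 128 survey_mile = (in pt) 5.839e+08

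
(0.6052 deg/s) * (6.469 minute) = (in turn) 0.6525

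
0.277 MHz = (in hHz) 2770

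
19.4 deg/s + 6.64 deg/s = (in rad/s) 0.4545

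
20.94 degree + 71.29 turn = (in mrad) 4.483e+05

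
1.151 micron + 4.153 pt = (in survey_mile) 9.111e-07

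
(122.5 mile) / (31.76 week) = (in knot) 0.01995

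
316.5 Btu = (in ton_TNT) 7.981e-05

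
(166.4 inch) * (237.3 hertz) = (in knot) 1950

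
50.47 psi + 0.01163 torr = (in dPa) 3.48e+06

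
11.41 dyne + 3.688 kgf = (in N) 36.17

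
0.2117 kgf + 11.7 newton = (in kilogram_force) 1.405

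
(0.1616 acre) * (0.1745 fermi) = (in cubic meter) 1.141e-13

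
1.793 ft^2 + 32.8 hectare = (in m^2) 3.28e+05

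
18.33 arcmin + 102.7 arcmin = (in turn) 0.005603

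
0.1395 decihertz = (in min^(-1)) 0.837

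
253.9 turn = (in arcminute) 5.484e+06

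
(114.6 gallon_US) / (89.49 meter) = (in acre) 1.198e-06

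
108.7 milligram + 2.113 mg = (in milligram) 110.8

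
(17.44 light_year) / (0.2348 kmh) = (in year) 8.022e+10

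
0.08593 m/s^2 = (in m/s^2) 0.08593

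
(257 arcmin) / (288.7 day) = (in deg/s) 1.717e-07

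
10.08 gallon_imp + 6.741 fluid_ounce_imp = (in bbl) 0.2894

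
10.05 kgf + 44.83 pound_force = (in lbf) 66.99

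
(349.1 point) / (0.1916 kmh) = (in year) 7.338e-08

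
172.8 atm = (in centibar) 1.751e+04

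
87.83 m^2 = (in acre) 0.0217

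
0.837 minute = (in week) 8.304e-05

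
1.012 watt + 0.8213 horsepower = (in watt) 613.5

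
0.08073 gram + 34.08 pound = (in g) 1.546e+04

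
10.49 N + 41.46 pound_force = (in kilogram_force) 19.88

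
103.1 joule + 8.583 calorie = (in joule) 139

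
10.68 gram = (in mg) 1.068e+04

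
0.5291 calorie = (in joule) 2.214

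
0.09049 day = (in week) 0.01293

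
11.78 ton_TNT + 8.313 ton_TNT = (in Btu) 7.968e+07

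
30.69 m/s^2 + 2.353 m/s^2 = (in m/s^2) 33.04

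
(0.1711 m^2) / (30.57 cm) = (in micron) 5.597e+05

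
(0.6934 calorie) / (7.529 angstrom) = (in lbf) 8.663e+08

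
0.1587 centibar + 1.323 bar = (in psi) 19.21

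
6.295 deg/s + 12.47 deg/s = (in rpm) 3.127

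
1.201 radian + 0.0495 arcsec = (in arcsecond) 2.477e+05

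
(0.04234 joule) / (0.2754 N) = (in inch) 6.053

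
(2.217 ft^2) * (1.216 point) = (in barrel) 0.0005557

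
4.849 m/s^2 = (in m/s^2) 4.849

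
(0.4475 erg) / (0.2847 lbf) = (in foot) 1.159e-07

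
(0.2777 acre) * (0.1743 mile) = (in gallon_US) 8.328e+07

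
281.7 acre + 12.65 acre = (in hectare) 119.1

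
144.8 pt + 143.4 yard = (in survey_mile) 0.08151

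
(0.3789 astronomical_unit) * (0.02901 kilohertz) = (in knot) 3.196e+12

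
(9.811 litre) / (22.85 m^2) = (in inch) 0.0169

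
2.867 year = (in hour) 2.511e+04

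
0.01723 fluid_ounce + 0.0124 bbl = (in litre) 1.972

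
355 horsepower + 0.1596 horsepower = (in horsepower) 355.2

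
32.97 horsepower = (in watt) 2.459e+04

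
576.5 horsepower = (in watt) 4.299e+05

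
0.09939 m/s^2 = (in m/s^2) 0.09939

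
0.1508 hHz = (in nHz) 1.508e+10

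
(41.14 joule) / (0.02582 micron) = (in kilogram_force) 1.625e+08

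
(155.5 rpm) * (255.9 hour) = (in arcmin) 5.157e+10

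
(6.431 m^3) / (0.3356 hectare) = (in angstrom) 1.916e+07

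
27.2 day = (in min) 3.917e+04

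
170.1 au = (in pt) 7.213e+16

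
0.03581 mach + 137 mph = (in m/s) 73.44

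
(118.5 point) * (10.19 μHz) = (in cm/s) 4.26e-05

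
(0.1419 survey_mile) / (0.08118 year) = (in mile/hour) 0.0001995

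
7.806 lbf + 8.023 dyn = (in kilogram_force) 3.541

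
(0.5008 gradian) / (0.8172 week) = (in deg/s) 9.119e-07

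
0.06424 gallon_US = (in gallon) 0.06424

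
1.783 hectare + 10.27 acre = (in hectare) 5.939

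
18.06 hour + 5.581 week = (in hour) 955.7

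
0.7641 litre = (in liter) 0.7641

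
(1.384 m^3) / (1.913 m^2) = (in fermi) 7.235e+14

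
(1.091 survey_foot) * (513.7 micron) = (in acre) 4.221e-08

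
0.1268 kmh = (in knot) 0.06847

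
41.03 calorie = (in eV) 1.071e+21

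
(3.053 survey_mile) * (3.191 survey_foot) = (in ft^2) 5.144e+04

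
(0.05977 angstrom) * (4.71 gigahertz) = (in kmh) 0.1013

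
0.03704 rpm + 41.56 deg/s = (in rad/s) 0.7292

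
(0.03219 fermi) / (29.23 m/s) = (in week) 1.821e-24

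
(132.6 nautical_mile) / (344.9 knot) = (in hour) 0.3845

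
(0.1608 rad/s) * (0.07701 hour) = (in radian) 44.58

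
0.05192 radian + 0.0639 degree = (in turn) 0.008441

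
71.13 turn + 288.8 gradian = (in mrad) 4.515e+05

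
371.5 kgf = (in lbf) 819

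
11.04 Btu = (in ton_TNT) 2.784e-06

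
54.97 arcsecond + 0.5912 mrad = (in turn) 0.0001365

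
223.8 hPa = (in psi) 3.246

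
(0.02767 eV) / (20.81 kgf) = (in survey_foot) 7.127e-23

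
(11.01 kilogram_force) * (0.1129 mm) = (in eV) 7.608e+16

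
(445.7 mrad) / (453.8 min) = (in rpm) 0.0001563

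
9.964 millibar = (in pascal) 996.4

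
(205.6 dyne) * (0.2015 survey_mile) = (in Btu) 0.0006319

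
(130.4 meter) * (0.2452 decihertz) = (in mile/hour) 7.152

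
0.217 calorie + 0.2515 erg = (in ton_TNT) 2.17e-10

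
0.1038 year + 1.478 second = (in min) 5.456e+04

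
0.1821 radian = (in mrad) 182.1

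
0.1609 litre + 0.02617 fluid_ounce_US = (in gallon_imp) 0.03556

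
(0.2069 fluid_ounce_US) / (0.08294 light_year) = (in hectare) 7.798e-25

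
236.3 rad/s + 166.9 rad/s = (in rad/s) 403.2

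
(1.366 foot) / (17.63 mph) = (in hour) 1.467e-05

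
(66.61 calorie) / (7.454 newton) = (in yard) 40.89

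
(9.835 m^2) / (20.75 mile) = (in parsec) 9.545e-21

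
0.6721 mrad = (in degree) 0.03851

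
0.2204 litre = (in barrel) 0.001386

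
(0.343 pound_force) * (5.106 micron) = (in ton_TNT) 1.862e-15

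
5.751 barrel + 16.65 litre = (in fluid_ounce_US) 3.148e+04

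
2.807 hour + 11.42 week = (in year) 0.2193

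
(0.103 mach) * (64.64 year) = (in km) 7.149e+07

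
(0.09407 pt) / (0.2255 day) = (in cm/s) 1.703e-07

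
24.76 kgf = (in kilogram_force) 24.76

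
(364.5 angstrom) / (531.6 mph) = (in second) 1.534e-10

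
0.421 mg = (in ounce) 1.485e-05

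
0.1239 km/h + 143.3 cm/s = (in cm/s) 146.7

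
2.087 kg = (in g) 2087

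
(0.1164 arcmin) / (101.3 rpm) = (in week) 5.278e-12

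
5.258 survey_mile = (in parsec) 2.742e-13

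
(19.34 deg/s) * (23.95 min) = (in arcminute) 1.667e+06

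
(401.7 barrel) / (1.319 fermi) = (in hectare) 4.842e+12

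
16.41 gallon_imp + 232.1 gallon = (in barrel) 5.995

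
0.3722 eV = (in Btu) 5.652e-23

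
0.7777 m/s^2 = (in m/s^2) 0.7777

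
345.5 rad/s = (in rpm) 3299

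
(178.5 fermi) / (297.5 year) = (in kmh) 6.849e-23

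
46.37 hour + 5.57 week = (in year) 0.1121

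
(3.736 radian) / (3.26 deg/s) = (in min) 1.094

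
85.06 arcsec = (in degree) 0.02363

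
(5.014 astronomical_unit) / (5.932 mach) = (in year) 11.78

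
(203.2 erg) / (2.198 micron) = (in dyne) 9.245e+05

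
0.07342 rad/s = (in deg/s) 4.207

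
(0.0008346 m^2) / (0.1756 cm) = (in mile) 0.0002953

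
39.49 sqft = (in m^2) 3.669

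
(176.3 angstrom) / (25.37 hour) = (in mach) 5.669e-16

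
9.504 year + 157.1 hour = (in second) 3.003e+08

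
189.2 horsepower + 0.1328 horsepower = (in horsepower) 189.3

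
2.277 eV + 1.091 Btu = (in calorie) 275.1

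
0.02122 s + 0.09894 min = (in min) 0.09929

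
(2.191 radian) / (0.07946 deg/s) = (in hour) 0.4388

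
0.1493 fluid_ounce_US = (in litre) 0.004415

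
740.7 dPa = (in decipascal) 740.7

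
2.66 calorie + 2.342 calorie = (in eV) 1.306e+20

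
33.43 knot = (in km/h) 61.91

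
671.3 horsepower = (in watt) 5.006e+05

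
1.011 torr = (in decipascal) 1348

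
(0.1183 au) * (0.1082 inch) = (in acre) 1.202e+04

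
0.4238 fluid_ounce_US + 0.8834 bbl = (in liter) 140.5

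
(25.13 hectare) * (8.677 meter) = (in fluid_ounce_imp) 7.674e+10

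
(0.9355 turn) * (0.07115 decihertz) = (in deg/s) 2.396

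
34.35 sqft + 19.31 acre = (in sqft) 8.412e+05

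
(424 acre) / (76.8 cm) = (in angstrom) 2.234e+16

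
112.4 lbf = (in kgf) 50.98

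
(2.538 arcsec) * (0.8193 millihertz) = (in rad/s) 1.008e-08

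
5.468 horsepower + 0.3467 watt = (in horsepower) 5.468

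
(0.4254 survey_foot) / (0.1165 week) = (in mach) 5.405e-09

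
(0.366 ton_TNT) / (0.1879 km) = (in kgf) 8.31e+05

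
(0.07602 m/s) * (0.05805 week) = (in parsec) 8.65e-14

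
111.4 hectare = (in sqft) 1.199e+07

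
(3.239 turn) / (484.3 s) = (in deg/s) 2.408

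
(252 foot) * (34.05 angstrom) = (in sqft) 2.815e-06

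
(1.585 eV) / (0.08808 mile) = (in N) 1.791e-21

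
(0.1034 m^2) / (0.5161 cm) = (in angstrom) 2.003e+11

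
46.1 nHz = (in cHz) 4.61e-06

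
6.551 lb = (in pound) 6.551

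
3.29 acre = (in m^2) 1.331e+04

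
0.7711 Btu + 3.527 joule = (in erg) 8.171e+09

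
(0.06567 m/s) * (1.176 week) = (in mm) 4.671e+07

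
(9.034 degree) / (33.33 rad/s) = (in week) 7.822e-09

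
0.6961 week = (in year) 0.01335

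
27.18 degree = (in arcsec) 9.785e+04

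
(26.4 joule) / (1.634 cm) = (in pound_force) 363.2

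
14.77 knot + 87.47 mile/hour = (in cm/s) 4670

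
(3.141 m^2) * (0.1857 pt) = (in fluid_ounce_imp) 7.242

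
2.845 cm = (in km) 2.845e-05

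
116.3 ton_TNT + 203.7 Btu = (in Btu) 4.612e+08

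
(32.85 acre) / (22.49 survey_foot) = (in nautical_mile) 10.47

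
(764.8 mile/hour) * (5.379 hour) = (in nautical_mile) 3575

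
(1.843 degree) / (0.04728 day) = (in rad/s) 7.874e-06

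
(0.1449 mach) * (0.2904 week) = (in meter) 8.666e+06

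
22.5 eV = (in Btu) 3.417e-21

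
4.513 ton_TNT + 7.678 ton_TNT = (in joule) 5.101e+10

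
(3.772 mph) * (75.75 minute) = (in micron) 7.664e+09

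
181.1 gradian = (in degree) 163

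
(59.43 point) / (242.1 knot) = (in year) 5.338e-12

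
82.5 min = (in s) 4950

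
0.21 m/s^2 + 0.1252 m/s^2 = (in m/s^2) 0.3352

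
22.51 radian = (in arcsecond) 4.643e+06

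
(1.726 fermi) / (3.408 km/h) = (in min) 3.039e-17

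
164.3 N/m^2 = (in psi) 0.02383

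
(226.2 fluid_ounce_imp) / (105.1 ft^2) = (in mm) 0.6582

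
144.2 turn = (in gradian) 5.768e+04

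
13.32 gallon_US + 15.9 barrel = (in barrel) 16.22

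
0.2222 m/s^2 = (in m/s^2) 0.2222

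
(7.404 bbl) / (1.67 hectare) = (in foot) 0.0002313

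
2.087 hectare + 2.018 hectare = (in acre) 10.14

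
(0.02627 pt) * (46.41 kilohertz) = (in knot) 0.8361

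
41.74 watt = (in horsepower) 0.05597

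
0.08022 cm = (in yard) 0.0008773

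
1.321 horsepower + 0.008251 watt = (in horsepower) 1.321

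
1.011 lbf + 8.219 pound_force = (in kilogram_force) 4.187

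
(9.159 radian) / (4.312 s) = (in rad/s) 2.124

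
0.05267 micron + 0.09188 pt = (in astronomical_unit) 2.17e-16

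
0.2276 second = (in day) 2.634e-06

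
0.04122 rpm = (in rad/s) 0.004317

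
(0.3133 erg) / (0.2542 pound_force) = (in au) 1.852e-19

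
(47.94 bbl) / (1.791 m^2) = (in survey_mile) 0.002644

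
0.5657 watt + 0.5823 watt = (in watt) 1.148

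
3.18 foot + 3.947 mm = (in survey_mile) 0.0006047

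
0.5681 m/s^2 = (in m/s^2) 0.5681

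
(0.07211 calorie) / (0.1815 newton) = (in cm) 166.2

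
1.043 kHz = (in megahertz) 0.001043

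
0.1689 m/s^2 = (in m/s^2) 0.1689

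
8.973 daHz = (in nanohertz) 8.973e+10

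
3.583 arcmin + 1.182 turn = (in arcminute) 2.553e+04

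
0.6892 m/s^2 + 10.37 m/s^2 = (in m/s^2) 11.06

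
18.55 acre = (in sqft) 8.08e+05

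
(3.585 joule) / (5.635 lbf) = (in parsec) 4.635e-18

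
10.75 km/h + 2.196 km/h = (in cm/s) 359.6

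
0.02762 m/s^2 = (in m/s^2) 0.02762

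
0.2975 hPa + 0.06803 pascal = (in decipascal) 298.2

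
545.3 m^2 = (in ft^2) 5870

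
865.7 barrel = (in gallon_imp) 3.028e+04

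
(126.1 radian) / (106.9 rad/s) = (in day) 1.365e-05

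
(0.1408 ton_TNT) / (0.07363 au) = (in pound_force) 0.01202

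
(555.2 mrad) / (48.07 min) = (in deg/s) 0.01103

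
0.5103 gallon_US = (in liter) 1.932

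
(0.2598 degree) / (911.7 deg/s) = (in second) 0.000285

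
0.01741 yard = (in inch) 0.6268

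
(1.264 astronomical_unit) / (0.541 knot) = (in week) 1.123e+06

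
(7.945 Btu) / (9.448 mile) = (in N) 0.5513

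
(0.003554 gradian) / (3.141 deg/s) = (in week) 1.684e-09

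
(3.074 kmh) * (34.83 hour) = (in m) 1.071e+05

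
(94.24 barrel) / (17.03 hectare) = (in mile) 5.467e-08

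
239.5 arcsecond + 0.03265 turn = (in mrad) 206.3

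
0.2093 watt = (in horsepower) 0.0002807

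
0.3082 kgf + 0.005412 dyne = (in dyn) 3.022e+05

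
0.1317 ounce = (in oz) 0.1317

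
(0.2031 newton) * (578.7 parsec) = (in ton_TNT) 8.668e+08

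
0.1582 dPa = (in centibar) 1.582e-05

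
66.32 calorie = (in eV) 1.732e+21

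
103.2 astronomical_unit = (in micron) 1.544e+19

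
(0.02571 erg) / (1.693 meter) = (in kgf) 1.549e-10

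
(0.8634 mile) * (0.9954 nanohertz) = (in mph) 3.094e-06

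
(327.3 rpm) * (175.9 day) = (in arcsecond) 1.074e+14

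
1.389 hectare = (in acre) 3.432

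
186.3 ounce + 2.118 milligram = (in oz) 186.3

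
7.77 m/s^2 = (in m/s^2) 7.77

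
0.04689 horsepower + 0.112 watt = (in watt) 35.08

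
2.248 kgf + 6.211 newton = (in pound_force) 6.352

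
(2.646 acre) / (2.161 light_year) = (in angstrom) 0.005238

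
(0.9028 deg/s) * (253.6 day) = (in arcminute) 1.187e+09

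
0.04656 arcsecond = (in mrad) 0.0002257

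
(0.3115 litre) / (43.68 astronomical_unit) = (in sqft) 5.131e-16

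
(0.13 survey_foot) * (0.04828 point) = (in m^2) 6.749e-07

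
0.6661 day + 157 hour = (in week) 1.03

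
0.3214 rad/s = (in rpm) 3.069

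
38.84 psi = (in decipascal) 2.678e+06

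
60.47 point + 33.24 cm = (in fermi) 3.537e+14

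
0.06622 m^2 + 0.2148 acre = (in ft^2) 9357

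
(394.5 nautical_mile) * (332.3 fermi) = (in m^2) 2.428e-07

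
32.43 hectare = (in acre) 80.14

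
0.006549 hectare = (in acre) 0.01618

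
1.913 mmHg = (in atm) 0.002517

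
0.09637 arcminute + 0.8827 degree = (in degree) 0.8843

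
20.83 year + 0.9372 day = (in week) 1086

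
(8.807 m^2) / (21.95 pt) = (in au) 7.603e-09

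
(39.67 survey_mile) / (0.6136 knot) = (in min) 3371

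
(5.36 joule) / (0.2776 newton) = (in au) 1.291e-10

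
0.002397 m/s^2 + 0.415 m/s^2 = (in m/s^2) 0.4174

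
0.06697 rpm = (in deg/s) 0.4018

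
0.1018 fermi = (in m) 1.018e-16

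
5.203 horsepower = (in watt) 3880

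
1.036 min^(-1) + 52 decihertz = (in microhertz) 5.217e+06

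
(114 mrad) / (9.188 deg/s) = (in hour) 0.0001975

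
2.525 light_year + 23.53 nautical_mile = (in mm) 2.389e+19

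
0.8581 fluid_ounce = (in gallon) 0.006704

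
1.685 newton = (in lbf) 0.3788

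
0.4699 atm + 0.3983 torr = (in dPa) 4.767e+05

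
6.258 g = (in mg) 6258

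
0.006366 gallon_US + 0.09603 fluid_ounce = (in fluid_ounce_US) 0.9109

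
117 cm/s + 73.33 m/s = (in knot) 144.8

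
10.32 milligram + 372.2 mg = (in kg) 0.0003825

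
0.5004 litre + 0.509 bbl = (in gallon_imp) 17.91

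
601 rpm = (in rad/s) 62.94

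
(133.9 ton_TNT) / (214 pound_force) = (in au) 0.003934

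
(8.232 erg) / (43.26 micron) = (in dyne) 1903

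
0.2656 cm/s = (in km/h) 0.009562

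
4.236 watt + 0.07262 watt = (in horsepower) 0.005778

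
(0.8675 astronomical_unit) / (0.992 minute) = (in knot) 4.238e+09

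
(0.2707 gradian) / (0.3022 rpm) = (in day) 1.555e-06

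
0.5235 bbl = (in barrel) 0.5235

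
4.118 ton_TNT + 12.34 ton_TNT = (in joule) 6.886e+10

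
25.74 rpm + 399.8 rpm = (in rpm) 425.5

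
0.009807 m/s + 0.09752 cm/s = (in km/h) 0.03882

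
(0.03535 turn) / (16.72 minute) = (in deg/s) 0.01269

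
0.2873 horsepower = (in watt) 214.2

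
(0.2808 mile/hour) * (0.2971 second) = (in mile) 2.317e-05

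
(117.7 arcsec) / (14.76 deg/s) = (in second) 0.002215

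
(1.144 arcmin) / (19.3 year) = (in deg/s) 3.133e-11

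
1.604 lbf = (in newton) 7.135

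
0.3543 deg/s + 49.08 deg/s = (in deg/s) 49.43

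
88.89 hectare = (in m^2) 8.889e+05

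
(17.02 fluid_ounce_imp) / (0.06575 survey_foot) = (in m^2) 0.02413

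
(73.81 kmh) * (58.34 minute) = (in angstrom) 7.177e+14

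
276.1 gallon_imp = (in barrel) 7.895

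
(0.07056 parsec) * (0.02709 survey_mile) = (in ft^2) 1.022e+18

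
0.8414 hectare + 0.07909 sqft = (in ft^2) 9.057e+04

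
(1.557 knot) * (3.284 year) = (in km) 8.295e+04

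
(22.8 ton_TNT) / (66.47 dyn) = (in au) 959.3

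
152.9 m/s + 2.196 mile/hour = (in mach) 0.4519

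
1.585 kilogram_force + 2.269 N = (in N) 17.81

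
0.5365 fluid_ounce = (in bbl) 9.98e-05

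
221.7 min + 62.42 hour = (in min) 3967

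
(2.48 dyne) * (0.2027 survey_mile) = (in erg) 8.09e+04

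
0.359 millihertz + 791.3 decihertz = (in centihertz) 7913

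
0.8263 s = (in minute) 0.01377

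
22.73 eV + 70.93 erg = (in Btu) 6.723e-09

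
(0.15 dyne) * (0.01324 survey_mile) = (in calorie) 7.639e-06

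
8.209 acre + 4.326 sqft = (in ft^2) 3.576e+05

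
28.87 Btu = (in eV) 1.901e+23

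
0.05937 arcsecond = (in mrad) 0.0002878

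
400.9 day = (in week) 57.27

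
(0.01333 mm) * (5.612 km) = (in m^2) 0.07481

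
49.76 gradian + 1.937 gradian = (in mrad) 812.1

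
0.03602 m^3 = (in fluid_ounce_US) 1218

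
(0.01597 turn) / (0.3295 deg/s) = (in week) 2.885e-05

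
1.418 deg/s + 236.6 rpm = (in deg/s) 1421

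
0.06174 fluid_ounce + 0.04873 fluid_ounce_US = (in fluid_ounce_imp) 0.115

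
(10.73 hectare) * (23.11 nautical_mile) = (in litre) 4.592e+12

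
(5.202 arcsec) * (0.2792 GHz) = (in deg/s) 4.034e+05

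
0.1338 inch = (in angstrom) 3.399e+07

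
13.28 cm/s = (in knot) 0.2581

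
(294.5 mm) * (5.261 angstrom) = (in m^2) 1.549e-10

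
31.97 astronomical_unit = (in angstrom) 4.783e+22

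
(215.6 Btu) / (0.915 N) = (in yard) 2.719e+05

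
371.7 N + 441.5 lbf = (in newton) 2336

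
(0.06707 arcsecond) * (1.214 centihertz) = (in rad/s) 3.947e-09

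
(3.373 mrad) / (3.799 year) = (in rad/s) 2.815e-11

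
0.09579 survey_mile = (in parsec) 4.996e-15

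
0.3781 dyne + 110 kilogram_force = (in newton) 1079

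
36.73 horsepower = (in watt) 2.739e+04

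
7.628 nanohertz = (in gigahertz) 7.628e-18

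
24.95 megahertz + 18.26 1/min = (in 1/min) 1.497e+09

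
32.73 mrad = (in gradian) 2.084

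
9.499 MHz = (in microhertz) 9.499e+12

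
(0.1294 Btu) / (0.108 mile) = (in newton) 0.7855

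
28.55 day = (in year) 0.07822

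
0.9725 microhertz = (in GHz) 9.725e-16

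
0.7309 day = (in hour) 17.54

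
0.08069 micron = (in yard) 8.824e-08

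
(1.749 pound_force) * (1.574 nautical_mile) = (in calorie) 5420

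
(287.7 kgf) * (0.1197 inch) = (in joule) 8.578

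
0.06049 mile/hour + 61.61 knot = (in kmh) 114.2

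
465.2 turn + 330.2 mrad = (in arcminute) 1.005e+07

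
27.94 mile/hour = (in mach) 0.03668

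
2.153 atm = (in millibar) 2182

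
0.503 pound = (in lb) 0.503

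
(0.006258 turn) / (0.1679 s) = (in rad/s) 0.2342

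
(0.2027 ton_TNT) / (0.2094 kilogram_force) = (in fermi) 4.13e+23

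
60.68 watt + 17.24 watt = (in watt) 77.92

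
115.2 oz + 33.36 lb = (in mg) 1.84e+07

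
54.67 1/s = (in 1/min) 3280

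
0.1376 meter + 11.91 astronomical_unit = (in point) 5.051e+15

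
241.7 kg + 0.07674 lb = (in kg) 241.7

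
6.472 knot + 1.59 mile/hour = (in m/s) 4.04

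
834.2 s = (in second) 834.2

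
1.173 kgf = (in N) 11.5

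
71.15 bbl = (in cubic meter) 11.31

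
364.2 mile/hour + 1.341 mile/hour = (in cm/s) 1.634e+04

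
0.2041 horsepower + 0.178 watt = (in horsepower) 0.2043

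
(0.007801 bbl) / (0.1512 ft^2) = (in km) 8.829e-05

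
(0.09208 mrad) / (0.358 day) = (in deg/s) 1.706e-07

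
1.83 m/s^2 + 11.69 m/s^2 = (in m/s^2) 13.52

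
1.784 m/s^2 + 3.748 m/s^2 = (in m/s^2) 5.532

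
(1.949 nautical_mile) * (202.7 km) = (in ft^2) 7.875e+09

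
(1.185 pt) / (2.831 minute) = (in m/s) 2.461e-06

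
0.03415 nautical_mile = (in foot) 207.5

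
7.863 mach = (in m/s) 2677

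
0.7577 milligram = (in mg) 0.7577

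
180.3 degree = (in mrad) 3147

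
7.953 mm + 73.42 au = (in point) 3.113e+16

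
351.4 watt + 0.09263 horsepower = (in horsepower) 0.5639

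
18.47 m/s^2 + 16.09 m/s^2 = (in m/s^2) 34.56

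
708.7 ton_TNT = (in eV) 1.851e+31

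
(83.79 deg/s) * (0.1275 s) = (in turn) 0.02968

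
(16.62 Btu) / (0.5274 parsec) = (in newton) 1.077e-12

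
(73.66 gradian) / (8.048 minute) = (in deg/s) 0.1373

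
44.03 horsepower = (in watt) 3.283e+04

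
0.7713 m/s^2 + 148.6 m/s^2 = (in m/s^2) 149.4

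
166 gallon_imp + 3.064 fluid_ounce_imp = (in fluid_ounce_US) 2.552e+04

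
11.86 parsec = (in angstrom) 3.66e+27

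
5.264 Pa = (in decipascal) 52.64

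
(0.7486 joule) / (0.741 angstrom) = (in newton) 1.01e+10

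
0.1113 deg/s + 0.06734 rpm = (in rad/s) 0.008994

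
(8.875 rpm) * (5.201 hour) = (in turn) 2770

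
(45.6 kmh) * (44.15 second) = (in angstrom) 5.592e+12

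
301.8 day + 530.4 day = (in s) 7.19e+07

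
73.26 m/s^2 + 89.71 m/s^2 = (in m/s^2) 163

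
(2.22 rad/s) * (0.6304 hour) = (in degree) 2.887e+05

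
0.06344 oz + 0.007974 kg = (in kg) 0.009772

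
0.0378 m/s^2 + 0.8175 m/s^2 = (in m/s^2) 0.8553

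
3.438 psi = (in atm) 0.2339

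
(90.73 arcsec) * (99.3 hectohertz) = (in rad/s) 4.368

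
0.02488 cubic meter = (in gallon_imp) 5.473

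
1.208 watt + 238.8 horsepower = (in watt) 1.781e+05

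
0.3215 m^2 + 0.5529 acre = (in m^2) 2238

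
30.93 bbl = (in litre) 4917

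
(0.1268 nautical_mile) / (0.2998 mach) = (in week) 3.804e-06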